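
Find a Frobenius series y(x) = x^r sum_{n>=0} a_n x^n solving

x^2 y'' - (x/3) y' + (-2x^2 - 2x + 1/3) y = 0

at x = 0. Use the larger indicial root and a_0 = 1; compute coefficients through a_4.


Write in Frobenius form y'' + (p(x)/x) y' + (q(x)/x^2) y = 0:
  p(x) = -1/3,  q(x) = -2x^2 - 2x + 1/3.
Indicial equation: r(r-1) + (-1/3) r + (1/3) = 0 -> roots r_1 = 1, r_2 = 1/3.
Take r = r_1 = 1. Let y(x) = x^r sum_{n>=0} a_n x^n with a_0 = 1.
Substitute y = x^r sum a_n x^n and match x^{r+n}. The recurrence is
  D(n) a_n - 2 a_{n-1} - 2 a_{n-2} = 0,  where D(n) = (r+n)(r+n-1) + (-1/3)(r+n) + (1/3).
  a_n = [2 a_{n-1} + 2 a_{n-2}] / D(n).
Since the indicial polynomial factors as (r - r_1)(r - r_2), D(n) = (r_1 + n - r_1)(r_1 + n - r_2) = n(n + 2/3).
Evaluating step by step (a_0 = 1):
  n = 1: D(1) = 1(1 + 2/3) = 5/3; numerator = 2(1) = 2; a_1 = (2)/(5/3) = 6/5
  n = 2: D(2) = 2(2 + 2/3) = 16/3; numerator = 2(6/5) + 2(1) = 22/5; a_2 = (22/5)/(16/3) = 33/40
  n = 3: D(3) = 3(3 + 2/3) = 11; numerator = 2(33/40) + 2(6/5) = 81/20; a_3 = (81/20)/(11) = 81/220
  n = 4: D(4) = 4(4 + 2/3) = 56/3; numerator = 2(81/220) + 2(33/40) = 105/44; a_4 = (105/44)/(56/3) = 45/352

r = 1; a_0 = 1; a_1 = 6/5; a_2 = 33/40; a_3 = 81/220; a_4 = 45/352


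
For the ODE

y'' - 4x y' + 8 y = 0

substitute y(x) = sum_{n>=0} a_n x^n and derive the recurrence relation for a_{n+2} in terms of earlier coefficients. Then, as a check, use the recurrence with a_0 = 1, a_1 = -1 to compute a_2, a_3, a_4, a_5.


Substitute y = sum_n a_n x^n.
y''(x) has coefficient (n+2)(n+1) a_{n+2} at x^n;
-4 x y'(x) has coefficient -4 n a_n at x^n (shift);
8 y(x) has coefficient 8 a_n at x^n.
Matching x^n: (n+2)(n+1) a_{n+2} + (-4n + 8) a_n = 0.
Thus a_{n+2} = (4n - 8) / ((n+1)(n+2)) * a_n.

Check with a_0 = 1, a_1 = -1 (apply the recurrence for n = 0, 1, 2, 3): a_0 = 1, a_1 = -1, a_2 = -4, a_3 = 2/3, a_4 = 0, a_5 = 2/15.

a_(n+2) = (4n - 8) / ((n+1)(n+2)) * a_n; check: a_0 = 1, a_1 = -1, a_2 = -4, a_3 = 2/3, a_4 = 0, a_5 = 2/15


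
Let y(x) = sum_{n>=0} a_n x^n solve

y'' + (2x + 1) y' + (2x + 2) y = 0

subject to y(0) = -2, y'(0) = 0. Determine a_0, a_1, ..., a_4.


Ansatz: y(x) = sum_{n>=0} a_n x^n, so y'(x) = sum_{n>=1} n a_n x^(n-1) and y''(x) = sum_{n>=2} n(n-1) a_n x^(n-2).
Substitute into P(x) y'' + Q(x) y' + R(x) y = 0 with P(x) = 1, Q(x) = 2x + 1, R(x) = 2x + 2, and match powers of x.
Initial conditions: a_0 = -2, a_1 = 0.
Setting the coefficient of each power of x to zero and solving order by order (substituting the coefficients already found):
  x^0: 2 a_2 + a_1 + 2 a_0 = 0  ->  2 a_2 = -a_1 - 2 a_0 = 4  ->  a_2 = 2
  x^1: 6 a_3 + 2 a_2 + 4 a_1 + 2 a_0 = 0  ->  6 a_3 = -2 a_2 - 4 a_1 - 2 a_0 = 0  ->  a_3 = 0
  x^2: 12 a_4 + 3 a_3 + 6 a_2 + 2 a_1 = 0  ->  12 a_4 = -3 a_3 - 6 a_2 - 2 a_1 = -12  ->  a_4 = -1
Truncated series: y(x) = -2 + 2 x^2 - x^4 + O(x^5).

a_0 = -2; a_1 = 0; a_2 = 2; a_3 = 0; a_4 = -1


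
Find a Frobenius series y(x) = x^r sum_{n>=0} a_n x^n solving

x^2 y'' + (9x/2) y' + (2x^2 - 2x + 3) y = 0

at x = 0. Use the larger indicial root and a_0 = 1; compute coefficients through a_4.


Write in Frobenius form y'' + (p(x)/x) y' + (q(x)/x^2) y = 0:
  p(x) = 9/2,  q(x) = 2x^2 - 2x + 3.
Indicial equation: r(r-1) + (9/2) r + (3) = 0 -> roots r_1 = -3/2, r_2 = -2.
Take r = r_1 = -3/2. Let y(x) = x^r sum_{n>=0} a_n x^n with a_0 = 1.
Substitute y = x^r sum a_n x^n and match x^{r+n}. The recurrence is
  D(n) a_n - 2 a_{n-1} + 2 a_{n-2} = 0,  where D(n) = (r+n)(r+n-1) + (9/2)(r+n) + (3).
  a_n = [2 a_{n-1} - 2 a_{n-2}] / D(n).
Since the indicial polynomial factors as (r - r_1)(r - r_2), D(n) = (r_1 + n - r_1)(r_1 + n - r_2) = n(n + 1/2).
Evaluating step by step (a_0 = 1):
  n = 1: D(1) = 1(1 + 1/2) = 3/2; numerator = 2(1) = 2; a_1 = (2)/(3/2) = 4/3
  n = 2: D(2) = 2(2 + 1/2) = 5; numerator = 2(4/3) - 2(1) = 2/3; a_2 = (2/3)/(5) = 2/15
  n = 3: D(3) = 3(3 + 1/2) = 21/2; numerator = 2(2/15) - 2(4/3) = -12/5; a_3 = (-12/5)/(21/2) = -8/35
  n = 4: D(4) = 4(4 + 1/2) = 18; numerator = 2(-8/35) - 2(2/15) = -76/105; a_4 = (-76/105)/(18) = -38/945

r = -3/2; a_0 = 1; a_1 = 4/3; a_2 = 2/15; a_3 = -8/35; a_4 = -38/945


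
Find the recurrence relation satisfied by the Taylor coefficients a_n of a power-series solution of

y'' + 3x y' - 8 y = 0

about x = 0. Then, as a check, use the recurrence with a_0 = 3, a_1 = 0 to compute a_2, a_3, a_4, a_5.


Substitute y = sum_n a_n x^n.
y''(x) has coefficient (n+2)(n+1) a_{n+2} at x^n;
3 x y'(x) has coefficient 3 n a_n at x^n (shift);
-8 y(x) has coefficient -8 a_n at x^n.
Matching x^n: (n+2)(n+1) a_{n+2} + (3n - 8) a_n = 0.
Thus a_{n+2} = (-3n + 8) / ((n+1)(n+2)) * a_n.

Check with a_0 = 3, a_1 = 0 (apply the recurrence for n = 0, 1, 2, 3): a_0 = 3, a_1 = 0, a_2 = 12, a_3 = 0, a_4 = 2, a_5 = 0.

a_(n+2) = (-3n + 8) / ((n+1)(n+2)) * a_n; check: a_0 = 3, a_1 = 0, a_2 = 12, a_3 = 0, a_4 = 2, a_5 = 0


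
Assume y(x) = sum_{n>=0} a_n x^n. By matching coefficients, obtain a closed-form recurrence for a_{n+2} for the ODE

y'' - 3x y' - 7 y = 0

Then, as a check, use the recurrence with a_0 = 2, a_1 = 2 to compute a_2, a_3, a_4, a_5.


Substitute y = sum_n a_n x^n.
y''(x) has coefficient (n+2)(n+1) a_{n+2} at x^n;
-3 x y'(x) has coefficient -3 n a_n at x^n (shift);
-7 y(x) has coefficient -7 a_n at x^n.
Matching x^n: (n+2)(n+1) a_{n+2} + (-3n - 7) a_n = 0.
Thus a_{n+2} = (3n + 7) / ((n+1)(n+2)) * a_n.

Check with a_0 = 2, a_1 = 2 (apply the recurrence for n = 0, 1, 2, 3): a_0 = 2, a_1 = 2, a_2 = 7, a_3 = 10/3, a_4 = 91/12, a_5 = 8/3.

a_(n+2) = (3n + 7) / ((n+1)(n+2)) * a_n; check: a_0 = 2, a_1 = 2, a_2 = 7, a_3 = 10/3, a_4 = 91/12, a_5 = 8/3


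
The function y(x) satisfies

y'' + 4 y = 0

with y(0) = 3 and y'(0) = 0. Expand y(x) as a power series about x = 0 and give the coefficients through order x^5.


Ansatz: y(x) = sum_{n>=0} a_n x^n, so y'(x) = sum_{n>=1} n a_n x^(n-1) and y''(x) = sum_{n>=2} n(n-1) a_n x^(n-2).
Substitute into P(x) y'' + Q(x) y' + R(x) y = 0 with P(x) = 1, Q(x) = 0, R(x) = 4, and match powers of x.
Initial conditions: a_0 = 3, a_1 = 0.
Setting the coefficient of each power of x to zero and solving order by order (substituting the coefficients already found):
  x^0: 2 a_2 + 4 a_0 = 0  ->  2 a_2 = -4 a_0 = -12  ->  a_2 = -6
  x^1: 6 a_3 + 4 a_1 = 0  ->  6 a_3 = -4 a_1 = 0  ->  a_3 = 0
  x^2: 12 a_4 + 4 a_2 = 0  ->  12 a_4 = -4 a_2 = 24  ->  a_4 = 2
  x^3: 20 a_5 + 4 a_3 = 0  ->  20 a_5 = -4 a_3 = 0  ->  a_5 = 0
Truncated series: y(x) = 3 - 6 x^2 + 2 x^4 + O(x^6).

a_0 = 3; a_1 = 0; a_2 = -6; a_3 = 0; a_4 = 2; a_5 = 0


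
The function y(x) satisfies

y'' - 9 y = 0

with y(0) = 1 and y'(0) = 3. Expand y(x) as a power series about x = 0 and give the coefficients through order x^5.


Ansatz: y(x) = sum_{n>=0} a_n x^n, so y'(x) = sum_{n>=1} n a_n x^(n-1) and y''(x) = sum_{n>=2} n(n-1) a_n x^(n-2).
Substitute into P(x) y'' + Q(x) y' + R(x) y = 0 with P(x) = 1, Q(x) = 0, R(x) = -9, and match powers of x.
Initial conditions: a_0 = 1, a_1 = 3.
Setting the coefficient of each power of x to zero and solving order by order (substituting the coefficients already found):
  x^0: 2 a_2 - 9 a_0 = 0  ->  2 a_2 = 9 a_0 = 9  ->  a_2 = 9/2
  x^1: 6 a_3 - 9 a_1 = 0  ->  6 a_3 = 9 a_1 = 27  ->  a_3 = 9/2
  x^2: 12 a_4 - 9 a_2 = 0  ->  12 a_4 = 9 a_2 = 81/2  ->  a_4 = 27/8
  x^3: 20 a_5 - 9 a_3 = 0  ->  20 a_5 = 9 a_3 = 81/2  ->  a_5 = 81/40
Truncated series: y(x) = 1 + 3 x + (9/2) x^2 + (9/2) x^3 + (27/8) x^4 + (81/40) x^5 + O(x^6).

a_0 = 1; a_1 = 3; a_2 = 9/2; a_3 = 9/2; a_4 = 27/8; a_5 = 81/40


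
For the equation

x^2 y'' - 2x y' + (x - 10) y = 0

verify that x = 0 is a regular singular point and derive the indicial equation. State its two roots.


Divide by x^2 to reach normal form y'' + P_1(x) y' + P_2(x) y = 0 with P_1(x) = -2/x and P_2(x) = 1/x - 10/x^2.
x = 0 is a singular point because the y'-coefficient -2/x has a pole at x = 0 and the y-coefficient 1/x - 10/x^2 has a pole at x = 0.
It is a regular singular point because x P_1(x) = p(x) = -2 and x^2 P_2(x) = q(x) = x - 10 are polynomials, hence analytic at x = 0.
p(0) = -2,  q(0) = -10.
Indicial equation: r(r-1) + p(0) r + q(0) = 0, i.e. r^2 + (p(0) - 1) r + q(0) = 0, i.e. r^2 - 3 r - 10 = 0.
Discriminant: (-3)^2 - 4(-10) = 49, so r = (3 ± 7)/2.
Solving: r_1 = 5, r_2 = -2.

indicial: r^2 - 3 r - 10 = 0; roots r_1 = 5, r_2 = -2


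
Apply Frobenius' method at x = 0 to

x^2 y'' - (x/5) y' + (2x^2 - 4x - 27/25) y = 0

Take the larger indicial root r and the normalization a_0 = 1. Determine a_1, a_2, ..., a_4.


Write in Frobenius form y'' + (p(x)/x) y' + (q(x)/x^2) y = 0:
  p(x) = -1/5,  q(x) = 2x^2 - 4x - 27/25.
Indicial equation: r(r-1) + (-1/5) r + (-27/25) = 0 -> roots r_1 = 9/5, r_2 = -3/5.
Take r = r_1 = 9/5. Let y(x) = x^r sum_{n>=0} a_n x^n with a_0 = 1.
Substitute y = x^r sum a_n x^n and match x^{r+n}. The recurrence is
  D(n) a_n - 4 a_{n-1} + 2 a_{n-2} = 0,  where D(n) = (r+n)(r+n-1) + (-1/5)(r+n) + (-27/25).
  a_n = [4 a_{n-1} - 2 a_{n-2}] / D(n).
Since the indicial polynomial factors as (r - r_1)(r - r_2), D(n) = (r_1 + n - r_1)(r_1 + n - r_2) = n(n + 12/5).
Evaluating step by step (a_0 = 1):
  n = 1: D(1) = 1(1 + 12/5) = 17/5; numerator = 4(1) = 4; a_1 = (4)/(17/5) = 20/17
  n = 2: D(2) = 2(2 + 12/5) = 44/5; numerator = 4(20/17) - 2(1) = 46/17; a_2 = (46/17)/(44/5) = 115/374
  n = 3: D(3) = 3(3 + 12/5) = 81/5; numerator = 4(115/374) - 2(20/17) = -210/187; a_3 = (-210/187)/(81/5) = -350/5049
  n = 4: D(4) = 4(4 + 12/5) = 128/5; numerator = 4(-350/5049) - 2(115/374) = -265/297; a_4 = (-265/297)/(128/5) = -1325/38016

r = 9/5; a_0 = 1; a_1 = 20/17; a_2 = 115/374; a_3 = -350/5049; a_4 = -1325/38016


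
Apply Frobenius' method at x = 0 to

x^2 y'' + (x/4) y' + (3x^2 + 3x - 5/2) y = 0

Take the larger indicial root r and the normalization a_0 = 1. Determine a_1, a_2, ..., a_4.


Write in Frobenius form y'' + (p(x)/x) y' + (q(x)/x^2) y = 0:
  p(x) = 1/4,  q(x) = 3x^2 + 3x - 5/2.
Indicial equation: r(r-1) + (1/4) r + (-5/2) = 0 -> roots r_1 = 2, r_2 = -5/4.
Take r = r_1 = 2. Let y(x) = x^r sum_{n>=0} a_n x^n with a_0 = 1.
Substitute y = x^r sum a_n x^n and match x^{r+n}. The recurrence is
  D(n) a_n + 3 a_{n-1} + 3 a_{n-2} = 0,  where D(n) = (r+n)(r+n-1) + (1/4)(r+n) + (-5/2).
  a_n = [-3 a_{n-1} - 3 a_{n-2}] / D(n).
Since the indicial polynomial factors as (r - r_1)(r - r_2), D(n) = (r_1 + n - r_1)(r_1 + n - r_2) = n(n + 13/4).
Evaluating step by step (a_0 = 1):
  n = 1: D(1) = 1(1 + 13/4) = 17/4; numerator = -3(1) = -3; a_1 = (-3)/(17/4) = -12/17
  n = 2: D(2) = 2(2 + 13/4) = 21/2; numerator = -3(-12/17) - 3(1) = -15/17; a_2 = (-15/17)/(21/2) = -10/119
  n = 3: D(3) = 3(3 + 13/4) = 75/4; numerator = -3(-10/119) - 3(-12/17) = 282/119; a_3 = (282/119)/(75/4) = 376/2975
  n = 4: D(4) = 4(4 + 13/4) = 29; numerator = -3(376/2975) - 3(-10/119) = -54/425; a_4 = (-54/425)/(29) = -54/12325

r = 2; a_0 = 1; a_1 = -12/17; a_2 = -10/119; a_3 = 376/2975; a_4 = -54/12325


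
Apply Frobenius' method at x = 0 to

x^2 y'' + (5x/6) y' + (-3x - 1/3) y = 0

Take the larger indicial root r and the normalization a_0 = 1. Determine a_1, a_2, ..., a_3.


Write in Frobenius form y'' + (p(x)/x) y' + (q(x)/x^2) y = 0:
  p(x) = 5/6,  q(x) = -3x - 1/3.
Indicial equation: r(r-1) + (5/6) r + (-1/3) = 0 -> roots r_1 = 2/3, r_2 = -1/2.
Take r = r_1 = 2/3. Let y(x) = x^r sum_{n>=0} a_n x^n with a_0 = 1.
Substitute y = x^r sum a_n x^n and match x^{r+n}. The recurrence is
  D(n) a_n - 3 a_{n-1} = 0,  where D(n) = (r+n)(r+n-1) + (5/6)(r+n) + (-1/3).
  a_n = 3 / D(n) * a_{n-1}.
Since the indicial polynomial factors as (r - r_1)(r - r_2), D(n) = (r_1 + n - r_1)(r_1 + n - r_2) = n(n + 7/6).
Evaluating step by step (a_0 = 1):
  n = 1: D(1) = 1(1 + 7/6) = 13/6; numerator = 3(1) = 3; a_1 = (3)/(13/6) = 18/13
  n = 2: D(2) = 2(2 + 7/6) = 19/3; numerator = 3(18/13) = 54/13; a_2 = (54/13)/(19/3) = 162/247
  n = 3: D(3) = 3(3 + 7/6) = 25/2; numerator = 3(162/247) = 486/247; a_3 = (486/247)/(25/2) = 972/6175

r = 2/3; a_0 = 1; a_1 = 18/13; a_2 = 162/247; a_3 = 972/6175


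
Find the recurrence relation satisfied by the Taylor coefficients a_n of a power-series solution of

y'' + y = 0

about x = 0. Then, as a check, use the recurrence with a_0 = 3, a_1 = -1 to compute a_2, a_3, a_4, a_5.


Substitute y = sum_n a_n x^n into y'' + (const) y = 0.
y''(x) = sum_{n>=0} (n+2)(n+1) a_{n+2} x^n.
The ODE becomes sum_n [(n+2)(n+1) a_{n+2} + 1 a_n] x^n = 0.
Setting each coefficient to zero gives the recurrence:
  (n+2)(n+1) a_{n+2} + 1 a_n = 0,
  a_{n+2} = -1 / ((n+1)(n+2)) a_n.

Check with a_0 = 3, a_1 = -1 (apply the recurrence for n = 0, 1, 2, 3): a_0 = 3, a_1 = -1, a_2 = -3/2, a_3 = 1/6, a_4 = 1/8, a_5 = -1/120.

a_{n+2} = -1/((n+1)(n+2)) * a_n; check: a_0 = 3, a_1 = -1, a_2 = -3/2, a_3 = 1/6, a_4 = 1/8, a_5 = -1/120


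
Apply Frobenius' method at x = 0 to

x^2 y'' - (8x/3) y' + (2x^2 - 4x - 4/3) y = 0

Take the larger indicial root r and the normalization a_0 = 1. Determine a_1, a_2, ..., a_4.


Write in Frobenius form y'' + (p(x)/x) y' + (q(x)/x^2) y = 0:
  p(x) = -8/3,  q(x) = 2x^2 - 4x - 4/3.
Indicial equation: r(r-1) + (-8/3) r + (-4/3) = 0 -> roots r_1 = 4, r_2 = -1/3.
Take r = r_1 = 4. Let y(x) = x^r sum_{n>=0} a_n x^n with a_0 = 1.
Substitute y = x^r sum a_n x^n and match x^{r+n}. The recurrence is
  D(n) a_n - 4 a_{n-1} + 2 a_{n-2} = 0,  where D(n) = (r+n)(r+n-1) + (-8/3)(r+n) + (-4/3).
  a_n = [4 a_{n-1} - 2 a_{n-2}] / D(n).
Since the indicial polynomial factors as (r - r_1)(r - r_2), D(n) = (r_1 + n - r_1)(r_1 + n - r_2) = n(n + 13/3).
Evaluating step by step (a_0 = 1):
  n = 1: D(1) = 1(1 + 13/3) = 16/3; numerator = 4(1) = 4; a_1 = (4)/(16/3) = 3/4
  n = 2: D(2) = 2(2 + 13/3) = 38/3; numerator = 4(3/4) - 2(1) = 1; a_2 = (1)/(38/3) = 3/38
  n = 3: D(3) = 3(3 + 13/3) = 22; numerator = 4(3/38) - 2(3/4) = -45/38; a_3 = (-45/38)/(22) = -45/836
  n = 4: D(4) = 4(4 + 13/3) = 100/3; numerator = 4(-45/836) - 2(3/38) = -78/209; a_4 = (-78/209)/(100/3) = -117/10450

r = 4; a_0 = 1; a_1 = 3/4; a_2 = 3/38; a_3 = -45/836; a_4 = -117/10450


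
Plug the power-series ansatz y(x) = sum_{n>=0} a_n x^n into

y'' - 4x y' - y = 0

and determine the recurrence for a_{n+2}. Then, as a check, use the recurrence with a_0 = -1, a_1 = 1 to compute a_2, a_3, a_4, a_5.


Substitute y = sum_n a_n x^n.
y''(x) has coefficient (n+2)(n+1) a_{n+2} at x^n;
-4 x y'(x) has coefficient -4 n a_n at x^n (shift);
-y(x) has coefficient -1 a_n at x^n.
Matching x^n: (n+2)(n+1) a_{n+2} + (-4n - 1) a_n = 0.
Thus a_{n+2} = (4n + 1) / ((n+1)(n+2)) * a_n.

Check with a_0 = -1, a_1 = 1 (apply the recurrence for n = 0, 1, 2, 3): a_0 = -1, a_1 = 1, a_2 = -1/2, a_3 = 5/6, a_4 = -3/8, a_5 = 13/24.

a_(n+2) = (4n + 1) / ((n+1)(n+2)) * a_n; check: a_0 = -1, a_1 = 1, a_2 = -1/2, a_3 = 5/6, a_4 = -3/8, a_5 = 13/24


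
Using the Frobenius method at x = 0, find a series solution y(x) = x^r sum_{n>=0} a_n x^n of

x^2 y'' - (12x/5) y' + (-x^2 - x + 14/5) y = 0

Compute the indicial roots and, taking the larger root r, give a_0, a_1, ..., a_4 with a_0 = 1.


Write in Frobenius form y'' + (p(x)/x) y' + (q(x)/x^2) y = 0:
  p(x) = -12/5,  q(x) = -x^2 - x + 14/5.
Indicial equation: r(r-1) + (-12/5) r + (14/5) = 0 -> roots r_1 = 2, r_2 = 7/5.
Take r = r_1 = 2. Let y(x) = x^r sum_{n>=0} a_n x^n with a_0 = 1.
Substitute y = x^r sum a_n x^n and match x^{r+n}. The recurrence is
  D(n) a_n - 1 a_{n-1} - 1 a_{n-2} = 0,  where D(n) = (r+n)(r+n-1) + (-12/5)(r+n) + (14/5).
  a_n = [1 a_{n-1} + 1 a_{n-2}] / D(n).
Since the indicial polynomial factors as (r - r_1)(r - r_2), D(n) = (r_1 + n - r_1)(r_1 + n - r_2) = n(n + 3/5).
Evaluating step by step (a_0 = 1):
  n = 1: D(1) = 1(1 + 3/5) = 8/5; numerator = 1(1) = 1; a_1 = (1)/(8/5) = 5/8
  n = 2: D(2) = 2(2 + 3/5) = 26/5; numerator = 1(5/8) + 1(1) = 13/8; a_2 = (13/8)/(26/5) = 5/16
  n = 3: D(3) = 3(3 + 3/5) = 54/5; numerator = 1(5/16) + 1(5/8) = 15/16; a_3 = (15/16)/(54/5) = 25/288
  n = 4: D(4) = 4(4 + 3/5) = 92/5; numerator = 1(25/288) + 1(5/16) = 115/288; a_4 = (115/288)/(92/5) = 25/1152

r = 2; a_0 = 1; a_1 = 5/8; a_2 = 5/16; a_3 = 25/288; a_4 = 25/1152


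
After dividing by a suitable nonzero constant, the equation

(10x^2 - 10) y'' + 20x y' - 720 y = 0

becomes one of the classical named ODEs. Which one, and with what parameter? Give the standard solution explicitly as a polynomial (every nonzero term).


All three coefficients share the factor -10; dividing through by -10 gives  (1 - x^2) y'' - 2x y' + 72 y = 0.
This matches the Legendre equation (1 - x^2) y'' - 2x y' + n(n+1) y = 0 (note the -2x y' term) with n(n+1) = 72, so n = 8; the polynomial solution is P_8(x).
With y = sum_k a_k x^k, matching x^k gives (k+2)(k+1) a_{k+2} = [k(k+1) - n(n+1)] a_k = (k - 8)(k + 9) a_k. The right side vanishes at k = 8, so the series with the parity of 8 terminates at degree 8.
Standard normalization (P_n(1) = 1): leading coefficient (2n)!/(2^n (n!)^2) = 20922789888000/(256*1625702400) = 6435/128, so a_8 = 6435/128. Work downward with a_k = (k+1)(k+2) a_{k+2} / ((k - 8)(k + 9)):
  a_6 = (7)(8)(6435/128) / ((6 - 8)(6 + 9)) = (45045/16)/(-30) = -3003/32
  a_4 = (5)(6)(-3003/32) / ((4 - 8)(4 + 9)) = (-45045/16)/(-52) = 3465/64
  a_2 = (3)(4)(3465/64) / ((2 - 8)(2 + 9)) = (10395/16)/(-66) = -315/32
  a_0 = (1)(2)(-315/32) / ((0 - 8)(0 + 9)) = (-315/16)/(-72) = 35/128
Hence P_8(x) = 6435 x^8/128 - 3003 x^6/32 + 3465 x^4/64 - 315 x^2/32 + 35/128.

P_8(x); series = 6435 x^8/128 - 3003 x^6/32 + 3465 x^4/64 - 315 x^2/32 + 35/128


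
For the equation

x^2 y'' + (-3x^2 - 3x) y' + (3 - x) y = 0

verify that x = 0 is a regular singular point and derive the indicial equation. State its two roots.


Divide by x^2 to reach normal form y'' + P_1(x) y' + P_2(x) y = 0 with P_1(x) = -3 - 3/x and P_2(x) = -1/x + 3/x^2.
x = 0 is a singular point because the y'-coefficient -3 - 3/x has a pole at x = 0 and the y-coefficient -1/x + 3/x^2 has a pole at x = 0.
It is a regular singular point because x P_1(x) = p(x) = -3x - 3 and x^2 P_2(x) = q(x) = 3 - x are polynomials, hence analytic at x = 0.
p(0) = -3,  q(0) = 3.
Indicial equation: r(r-1) + p(0) r + q(0) = 0, i.e. r^2 + (p(0) - 1) r + q(0) = 0, i.e. r^2 - 4 r + 3 = 0.
Discriminant: (-4)^2 - 4(3) = 4, so r = (4 ± 2)/2.
Solving: r_1 = 3, r_2 = 1.

indicial: r^2 - 4 r + 3 = 0; roots r_1 = 3, r_2 = 1


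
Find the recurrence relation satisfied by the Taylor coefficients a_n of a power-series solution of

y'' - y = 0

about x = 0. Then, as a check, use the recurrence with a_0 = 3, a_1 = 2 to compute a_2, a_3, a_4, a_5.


Substitute y = sum_n a_n x^n into y'' + (const) y = 0.
y''(x) = sum_{n>=0} (n+2)(n+1) a_{n+2} x^n.
The ODE becomes sum_n [(n+2)(n+1) a_{n+2} - 1 a_n] x^n = 0.
Setting each coefficient to zero gives the recurrence:
  (n+2)(n+1) a_{n+2} - 1 a_n = 0,
  a_{n+2} = 1 / ((n+1)(n+2)) a_n.

Check with a_0 = 3, a_1 = 2 (apply the recurrence for n = 0, 1, 2, 3): a_0 = 3, a_1 = 2, a_2 = 3/2, a_3 = 1/3, a_4 = 1/8, a_5 = 1/60.

a_{n+2} = 1/((n+1)(n+2)) * a_n; check: a_0 = 3, a_1 = 2, a_2 = 3/2, a_3 = 1/3, a_4 = 1/8, a_5 = 1/60


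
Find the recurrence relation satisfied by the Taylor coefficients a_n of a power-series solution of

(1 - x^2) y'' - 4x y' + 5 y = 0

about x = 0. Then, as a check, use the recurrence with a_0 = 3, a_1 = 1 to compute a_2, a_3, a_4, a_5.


Substitute y = sum_n a_n x^n.
(1 - 1 x^2) y'' contributes (n+2)(n+1) a_{n+2} - n(n-1) a_n at x^n.
-4 x y'(x) contributes -4 n a_n at x^n.
5 y(x) contributes 5 a_n at x^n.
Matching x^n: (n+2)(n+1) a_{n+2} + (-n(n-1) - 4 n + 5) a_n = 0.
Thus a_{n+2} = (n(n-1) + 4 n - 5) / ((n+1)(n+2)) * a_n.

Check with a_0 = 3, a_1 = 1 (apply the recurrence for n = 0, 1, 2, 3): a_0 = 3, a_1 = 1, a_2 = -15/2, a_3 = -1/6, a_4 = -25/8, a_5 = -13/120.

a_(n+2) = (n(n-1) + 4 n - 5) / ((n+1)(n+2)) * a_n; check: a_0 = 3, a_1 = 1, a_2 = -15/2, a_3 = -1/6, a_4 = -25/8, a_5 = -13/120


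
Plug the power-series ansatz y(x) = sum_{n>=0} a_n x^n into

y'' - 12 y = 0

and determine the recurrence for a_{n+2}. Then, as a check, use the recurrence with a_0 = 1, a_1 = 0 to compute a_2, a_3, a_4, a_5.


Substitute y = sum_n a_n x^n into y'' + (const) y = 0.
y''(x) = sum_{n>=0} (n+2)(n+1) a_{n+2} x^n.
The ODE becomes sum_n [(n+2)(n+1) a_{n+2} - 12 a_n] x^n = 0.
Setting each coefficient to zero gives the recurrence:
  (n+2)(n+1) a_{n+2} - 12 a_n = 0,
  a_{n+2} = 12 / ((n+1)(n+2)) a_n.

Check with a_0 = 1, a_1 = 0 (apply the recurrence for n = 0, 1, 2, 3): a_0 = 1, a_1 = 0, a_2 = 6, a_3 = 0, a_4 = 6, a_5 = 0.

a_{n+2} = 12/((n+1)(n+2)) * a_n; check: a_0 = 1, a_1 = 0, a_2 = 6, a_3 = 0, a_4 = 6, a_5 = 0


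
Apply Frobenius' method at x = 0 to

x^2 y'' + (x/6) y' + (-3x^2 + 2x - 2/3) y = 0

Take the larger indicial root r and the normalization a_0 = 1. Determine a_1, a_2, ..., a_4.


Write in Frobenius form y'' + (p(x)/x) y' + (q(x)/x^2) y = 0:
  p(x) = 1/6,  q(x) = -3x^2 + 2x - 2/3.
Indicial equation: r(r-1) + (1/6) r + (-2/3) = 0 -> roots r_1 = 4/3, r_2 = -1/2.
Take r = r_1 = 4/3. Let y(x) = x^r sum_{n>=0} a_n x^n with a_0 = 1.
Substitute y = x^r sum a_n x^n and match x^{r+n}. The recurrence is
  D(n) a_n + 2 a_{n-1} - 3 a_{n-2} = 0,  where D(n) = (r+n)(r+n-1) + (1/6)(r+n) + (-2/3).
  a_n = [-2 a_{n-1} + 3 a_{n-2}] / D(n).
Since the indicial polynomial factors as (r - r_1)(r - r_2), D(n) = (r_1 + n - r_1)(r_1 + n - r_2) = n(n + 11/6).
Evaluating step by step (a_0 = 1):
  n = 1: D(1) = 1(1 + 11/6) = 17/6; numerator = -2(1) = -2; a_1 = (-2)/(17/6) = -12/17
  n = 2: D(2) = 2(2 + 11/6) = 23/3; numerator = -2(-12/17) + 3(1) = 75/17; a_2 = (75/17)/(23/3) = 225/391
  n = 3: D(3) = 3(3 + 11/6) = 29/2; numerator = -2(225/391) + 3(-12/17) = -1278/391; a_3 = (-1278/391)/(29/2) = -2556/11339
  n = 4: D(4) = 4(4 + 11/6) = 70/3; numerator = -2(-2556/11339) + 3(225/391) = 24687/11339; a_4 = (24687/11339)/(70/3) = 74061/793730

r = 4/3; a_0 = 1; a_1 = -12/17; a_2 = 225/391; a_3 = -2556/11339; a_4 = 74061/793730


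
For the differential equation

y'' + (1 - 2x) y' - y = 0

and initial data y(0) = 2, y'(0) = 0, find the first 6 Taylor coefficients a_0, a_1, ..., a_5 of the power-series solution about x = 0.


Ansatz: y(x) = sum_{n>=0} a_n x^n, so y'(x) = sum_{n>=1} n a_n x^(n-1) and y''(x) = sum_{n>=2} n(n-1) a_n x^(n-2).
Substitute into P(x) y'' + Q(x) y' + R(x) y = 0 with P(x) = 1, Q(x) = 1 - 2x, R(x) = -1, and match powers of x.
Initial conditions: a_0 = 2, a_1 = 0.
Setting the coefficient of each power of x to zero and solving order by order (substituting the coefficients already found):
  x^0: 2 a_2 + a_1 - a_0 = 0  ->  2 a_2 = -a_1 + a_0 = 2  ->  a_2 = 1
  x^1: 6 a_3 + 2 a_2 - 3 a_1 = 0  ->  6 a_3 = -2 a_2 + 3 a_1 = -2  ->  a_3 = -1/3
  x^2: 12 a_4 + 3 a_3 - 5 a_2 = 0  ->  12 a_4 = -3 a_3 + 5 a_2 = 6  ->  a_4 = 1/2
  x^3: 20 a_5 + 4 a_4 - 7 a_3 = 0  ->  20 a_5 = -4 a_4 + 7 a_3 = -13/3  ->  a_5 = -13/60
Truncated series: y(x) = 2 + x^2 - (1/3) x^3 + (1/2) x^4 - (13/60) x^5 + O(x^6).

a_0 = 2; a_1 = 0; a_2 = 1; a_3 = -1/3; a_4 = 1/2; a_5 = -13/60


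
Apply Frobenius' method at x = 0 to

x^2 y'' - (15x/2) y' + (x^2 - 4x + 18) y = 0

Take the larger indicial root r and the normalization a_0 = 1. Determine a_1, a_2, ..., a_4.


Write in Frobenius form y'' + (p(x)/x) y' + (q(x)/x^2) y = 0:
  p(x) = -15/2,  q(x) = x^2 - 4x + 18.
Indicial equation: r(r-1) + (-15/2) r + (18) = 0 -> roots r_1 = 9/2, r_2 = 4.
Take r = r_1 = 9/2. Let y(x) = x^r sum_{n>=0} a_n x^n with a_0 = 1.
Substitute y = x^r sum a_n x^n and match x^{r+n}. The recurrence is
  D(n) a_n - 4 a_{n-1} + 1 a_{n-2} = 0,  where D(n) = (r+n)(r+n-1) + (-15/2)(r+n) + (18).
  a_n = [4 a_{n-1} - 1 a_{n-2}] / D(n).
Since the indicial polynomial factors as (r - r_1)(r - r_2), D(n) = (r_1 + n - r_1)(r_1 + n - r_2) = n(n + 1/2).
Evaluating step by step (a_0 = 1):
  n = 1: D(1) = 1(1 + 1/2) = 3/2; numerator = 4(1) = 4; a_1 = (4)/(3/2) = 8/3
  n = 2: D(2) = 2(2 + 1/2) = 5; numerator = 4(8/3) - 1(1) = 29/3; a_2 = (29/3)/(5) = 29/15
  n = 3: D(3) = 3(3 + 1/2) = 21/2; numerator = 4(29/15) - 1(8/3) = 76/15; a_3 = (76/15)/(21/2) = 152/315
  n = 4: D(4) = 4(4 + 1/2) = 18; numerator = 4(152/315) - 1(29/15) = -1/315; a_4 = (-1/315)/(18) = -1/5670

r = 9/2; a_0 = 1; a_1 = 8/3; a_2 = 29/15; a_3 = 152/315; a_4 = -1/5670


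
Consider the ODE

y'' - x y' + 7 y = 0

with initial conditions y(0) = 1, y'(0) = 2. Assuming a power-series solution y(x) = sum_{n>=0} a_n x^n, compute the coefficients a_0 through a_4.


Ansatz: y(x) = sum_{n>=0} a_n x^n, so y'(x) = sum_{n>=1} n a_n x^(n-1) and y''(x) = sum_{n>=2} n(n-1) a_n x^(n-2).
Substitute into P(x) y'' + Q(x) y' + R(x) y = 0 with P(x) = 1, Q(x) = -x, R(x) = 7, and match powers of x.
Initial conditions: a_0 = 1, a_1 = 2.
Setting the coefficient of each power of x to zero and solving order by order (substituting the coefficients already found):
  x^0: 2 a_2 + 7 a_0 = 0  ->  2 a_2 = -7 a_0 = -7  ->  a_2 = -7/2
  x^1: 6 a_3 + 6 a_1 = 0  ->  6 a_3 = -6 a_1 = -12  ->  a_3 = -2
  x^2: 12 a_4 + 5 a_2 = 0  ->  12 a_4 = -5 a_2 = 35/2  ->  a_4 = 35/24
Truncated series: y(x) = 1 + 2 x - (7/2) x^2 - 2 x^3 + (35/24) x^4 + O(x^5).

a_0 = 1; a_1 = 2; a_2 = -7/2; a_3 = -2; a_4 = 35/24


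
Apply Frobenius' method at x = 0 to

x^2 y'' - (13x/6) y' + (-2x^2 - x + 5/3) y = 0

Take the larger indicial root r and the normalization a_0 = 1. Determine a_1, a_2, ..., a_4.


Write in Frobenius form y'' + (p(x)/x) y' + (q(x)/x^2) y = 0:
  p(x) = -13/6,  q(x) = -2x^2 - x + 5/3.
Indicial equation: r(r-1) + (-13/6) r + (5/3) = 0 -> roots r_1 = 5/2, r_2 = 2/3.
Take r = r_1 = 5/2. Let y(x) = x^r sum_{n>=0} a_n x^n with a_0 = 1.
Substitute y = x^r sum a_n x^n and match x^{r+n}. The recurrence is
  D(n) a_n - 1 a_{n-1} - 2 a_{n-2} = 0,  where D(n) = (r+n)(r+n-1) + (-13/6)(r+n) + (5/3).
  a_n = [1 a_{n-1} + 2 a_{n-2}] / D(n).
Since the indicial polynomial factors as (r - r_1)(r - r_2), D(n) = (r_1 + n - r_1)(r_1 + n - r_2) = n(n + 11/6).
Evaluating step by step (a_0 = 1):
  n = 1: D(1) = 1(1 + 11/6) = 17/6; numerator = 1(1) = 1; a_1 = (1)/(17/6) = 6/17
  n = 2: D(2) = 2(2 + 11/6) = 23/3; numerator = 1(6/17) + 2(1) = 40/17; a_2 = (40/17)/(23/3) = 120/391
  n = 3: D(3) = 3(3 + 11/6) = 29/2; numerator = 1(120/391) + 2(6/17) = 396/391; a_3 = (396/391)/(29/2) = 792/11339
  n = 4: D(4) = 4(4 + 11/6) = 70/3; numerator = 1(792/11339) + 2(120/391) = 456/667; a_4 = (456/667)/(70/3) = 684/23345

r = 5/2; a_0 = 1; a_1 = 6/17; a_2 = 120/391; a_3 = 792/11339; a_4 = 684/23345


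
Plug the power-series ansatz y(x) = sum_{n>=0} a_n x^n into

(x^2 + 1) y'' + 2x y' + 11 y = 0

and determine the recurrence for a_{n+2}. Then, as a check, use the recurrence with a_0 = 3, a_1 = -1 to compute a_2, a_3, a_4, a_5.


Substitute y = sum_n a_n x^n.
(1 + 1 x^2) y'' contributes (n+2)(n+1) a_{n+2} + n(n-1) a_n at x^n.
2 x y'(x) contributes 2 n a_n at x^n.
11 y(x) contributes 11 a_n at x^n.
Matching x^n: (n+2)(n+1) a_{n+2} + (n(n-1) + 2 n + 11) a_n = 0.
Thus a_{n+2} = (-n(n-1) - 2 n - 11) / ((n+1)(n+2)) * a_n.

Check with a_0 = 3, a_1 = -1 (apply the recurrence for n = 0, 1, 2, 3): a_0 = 3, a_1 = -1, a_2 = -33/2, a_3 = 13/6, a_4 = 187/8, a_5 = -299/120.

a_(n+2) = (-n(n-1) - 2 n - 11) / ((n+1)(n+2)) * a_n; check: a_0 = 3, a_1 = -1, a_2 = -33/2, a_3 = 13/6, a_4 = 187/8, a_5 = -299/120


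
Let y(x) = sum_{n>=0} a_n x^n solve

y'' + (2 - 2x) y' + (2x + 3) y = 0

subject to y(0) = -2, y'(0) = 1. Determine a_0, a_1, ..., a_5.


Ansatz: y(x) = sum_{n>=0} a_n x^n, so y'(x) = sum_{n>=1} n a_n x^(n-1) and y''(x) = sum_{n>=2} n(n-1) a_n x^(n-2).
Substitute into P(x) y'' + Q(x) y' + R(x) y = 0 with P(x) = 1, Q(x) = 2 - 2x, R(x) = 2x + 3, and match powers of x.
Initial conditions: a_0 = -2, a_1 = 1.
Setting the coefficient of each power of x to zero and solving order by order (substituting the coefficients already found):
  x^0: 2 a_2 + 2 a_1 + 3 a_0 = 0  ->  2 a_2 = -2 a_1 - 3 a_0 = 4  ->  a_2 = 2
  x^1: 6 a_3 + 4 a_2 + a_1 + 2 a_0 = 0  ->  6 a_3 = -4 a_2 - a_1 - 2 a_0 = -5  ->  a_3 = -5/6
  x^2: 12 a_4 + 6 a_3 - a_2 + 2 a_1 = 0  ->  12 a_4 = -6 a_3 + a_2 - 2 a_1 = 5  ->  a_4 = 5/12
  x^3: 20 a_5 + 8 a_4 - 3 a_3 + 2 a_2 = 0  ->  20 a_5 = -8 a_4 + 3 a_3 - 2 a_2 = -59/6  ->  a_5 = -59/120
Truncated series: y(x) = -2 + x + 2 x^2 - (5/6) x^3 + (5/12) x^4 - (59/120) x^5 + O(x^6).

a_0 = -2; a_1 = 1; a_2 = 2; a_3 = -5/6; a_4 = 5/12; a_5 = -59/120


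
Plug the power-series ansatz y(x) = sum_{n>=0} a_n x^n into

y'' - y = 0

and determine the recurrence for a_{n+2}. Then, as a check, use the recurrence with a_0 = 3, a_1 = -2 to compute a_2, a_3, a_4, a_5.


Substitute y = sum_n a_n x^n into y'' + (const) y = 0.
y''(x) = sum_{n>=0} (n+2)(n+1) a_{n+2} x^n.
The ODE becomes sum_n [(n+2)(n+1) a_{n+2} - 1 a_n] x^n = 0.
Setting each coefficient to zero gives the recurrence:
  (n+2)(n+1) a_{n+2} - 1 a_n = 0,
  a_{n+2} = 1 / ((n+1)(n+2)) a_n.

Check with a_0 = 3, a_1 = -2 (apply the recurrence for n = 0, 1, 2, 3): a_0 = 3, a_1 = -2, a_2 = 3/2, a_3 = -1/3, a_4 = 1/8, a_5 = -1/60.

a_{n+2} = 1/((n+1)(n+2)) * a_n; check: a_0 = 3, a_1 = -2, a_2 = 3/2, a_3 = -1/3, a_4 = 1/8, a_5 = -1/60


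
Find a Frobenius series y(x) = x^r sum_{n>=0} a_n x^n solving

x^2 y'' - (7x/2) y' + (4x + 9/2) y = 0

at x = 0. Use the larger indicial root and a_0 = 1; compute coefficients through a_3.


Write in Frobenius form y'' + (p(x)/x) y' + (q(x)/x^2) y = 0:
  p(x) = -7/2,  q(x) = 4x + 9/2.
Indicial equation: r(r-1) + (-7/2) r + (9/2) = 0 -> roots r_1 = 3, r_2 = 3/2.
Take r = r_1 = 3. Let y(x) = x^r sum_{n>=0} a_n x^n with a_0 = 1.
Substitute y = x^r sum a_n x^n and match x^{r+n}. The recurrence is
  D(n) a_n + 4 a_{n-1} = 0,  where D(n) = (r+n)(r+n-1) + (-7/2)(r+n) + (9/2).
  a_n = -4 / D(n) * a_{n-1}.
Since the indicial polynomial factors as (r - r_1)(r - r_2), D(n) = (r_1 + n - r_1)(r_1 + n - r_2) = n(n + 3/2).
Evaluating step by step (a_0 = 1):
  n = 1: D(1) = 1(1 + 3/2) = 5/2; numerator = -4(1) = -4; a_1 = (-4)/(5/2) = -8/5
  n = 2: D(2) = 2(2 + 3/2) = 7; numerator = -4(-8/5) = 32/5; a_2 = (32/5)/(7) = 32/35
  n = 3: D(3) = 3(3 + 3/2) = 27/2; numerator = -4(32/35) = -128/35; a_3 = (-128/35)/(27/2) = -256/945

r = 3; a_0 = 1; a_1 = -8/5; a_2 = 32/35; a_3 = -256/945


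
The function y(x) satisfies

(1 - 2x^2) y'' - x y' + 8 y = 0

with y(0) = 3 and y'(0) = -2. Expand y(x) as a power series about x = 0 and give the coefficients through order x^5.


Ansatz: y(x) = sum_{n>=0} a_n x^n, so y'(x) = sum_{n>=1} n a_n x^(n-1) and y''(x) = sum_{n>=2} n(n-1) a_n x^(n-2).
Substitute into P(x) y'' + Q(x) y' + R(x) y = 0 with P(x) = 1 - 2x^2, Q(x) = -x, R(x) = 8, and match powers of x.
Initial conditions: a_0 = 3, a_1 = -2.
Setting the coefficient of each power of x to zero and solving order by order (substituting the coefficients already found):
  x^0: 2 a_2 + 8 a_0 = 0  ->  2 a_2 = -8 a_0 = -24  ->  a_2 = -12
  x^1: 6 a_3 + 7 a_1 = 0  ->  6 a_3 = -7 a_1 = 14  ->  a_3 = 7/3
  x^2: 12 a_4 + 2 a_2 = 0  ->  12 a_4 = -2 a_2 = 24  ->  a_4 = 2
  x^3: 20 a_5 - 7 a_3 = 0  ->  20 a_5 = 7 a_3 = 49/3  ->  a_5 = 49/60
Truncated series: y(x) = 3 - 2 x - 12 x^2 + (7/3) x^3 + 2 x^4 + (49/60) x^5 + O(x^6).

a_0 = 3; a_1 = -2; a_2 = -12; a_3 = 7/3; a_4 = 2; a_5 = 49/60


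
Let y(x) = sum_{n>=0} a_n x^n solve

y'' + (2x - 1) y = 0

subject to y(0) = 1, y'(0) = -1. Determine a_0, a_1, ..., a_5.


Ansatz: y(x) = sum_{n>=0} a_n x^n, so y'(x) = sum_{n>=1} n a_n x^(n-1) and y''(x) = sum_{n>=2} n(n-1) a_n x^(n-2).
Substitute into P(x) y'' + Q(x) y' + R(x) y = 0 with P(x) = 1, Q(x) = 0, R(x) = 2x - 1, and match powers of x.
Initial conditions: a_0 = 1, a_1 = -1.
Setting the coefficient of each power of x to zero and solving order by order (substituting the coefficients already found):
  x^0: 2 a_2 - a_0 = 0  ->  2 a_2 = a_0 = 1  ->  a_2 = 1/2
  x^1: 6 a_3 - a_1 + 2 a_0 = 0  ->  6 a_3 = a_1 - 2 a_0 = -3  ->  a_3 = -1/2
  x^2: 12 a_4 - a_2 + 2 a_1 = 0  ->  12 a_4 = a_2 - 2 a_1 = 5/2  ->  a_4 = 5/24
  x^3: 20 a_5 - a_3 + 2 a_2 = 0  ->  20 a_5 = a_3 - 2 a_2 = -3/2  ->  a_5 = -3/40
Truncated series: y(x) = 1 - x + (1/2) x^2 - (1/2) x^3 + (5/24) x^4 - (3/40) x^5 + O(x^6).

a_0 = 1; a_1 = -1; a_2 = 1/2; a_3 = -1/2; a_4 = 5/24; a_5 = -3/40


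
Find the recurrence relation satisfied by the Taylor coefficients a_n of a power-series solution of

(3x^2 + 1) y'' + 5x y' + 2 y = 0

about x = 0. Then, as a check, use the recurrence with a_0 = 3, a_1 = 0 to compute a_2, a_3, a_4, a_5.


Substitute y = sum_n a_n x^n.
(1 + 3 x^2) y'' contributes (n+2)(n+1) a_{n+2} + 3 n(n-1) a_n at x^n.
5 x y'(x) contributes 5 n a_n at x^n.
2 y(x) contributes 2 a_n at x^n.
Matching x^n: (n+2)(n+1) a_{n+2} + (3 n(n-1) + 5 n + 2) a_n = 0.
Thus a_{n+2} = (-3 n(n-1) - 5 n - 2) / ((n+1)(n+2)) * a_n.

Check with a_0 = 3, a_1 = 0 (apply the recurrence for n = 0, 1, 2, 3): a_0 = 3, a_1 = 0, a_2 = -3, a_3 = 0, a_4 = 9/2, a_5 = 0.

a_(n+2) = (-3 n(n-1) - 5 n - 2) / ((n+1)(n+2)) * a_n; check: a_0 = 3, a_1 = 0, a_2 = -3, a_3 = 0, a_4 = 9/2, a_5 = 0


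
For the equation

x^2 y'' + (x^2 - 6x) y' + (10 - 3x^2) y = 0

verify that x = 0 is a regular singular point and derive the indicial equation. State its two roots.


Divide by x^2 to reach normal form y'' + P_1(x) y' + P_2(x) y = 0 with P_1(x) = 1 - 6/x and P_2(x) = -3 + 10/x^2.
x = 0 is a singular point because the y'-coefficient 1 - 6/x has a pole at x = 0 and the y-coefficient -3 + 10/x^2 has a pole at x = 0.
It is a regular singular point because x P_1(x) = p(x) = x - 6 and x^2 P_2(x) = q(x) = 10 - 3x^2 are polynomials, hence analytic at x = 0.
p(0) = -6,  q(0) = 10.
Indicial equation: r(r-1) + p(0) r + q(0) = 0, i.e. r^2 + (p(0) - 1) r + q(0) = 0, i.e. r^2 - 7 r + 10 = 0.
Discriminant: (-7)^2 - 4(10) = 9, so r = (7 ± 3)/2.
Solving: r_1 = 5, r_2 = 2.

indicial: r^2 - 7 r + 10 = 0; roots r_1 = 5, r_2 = 2


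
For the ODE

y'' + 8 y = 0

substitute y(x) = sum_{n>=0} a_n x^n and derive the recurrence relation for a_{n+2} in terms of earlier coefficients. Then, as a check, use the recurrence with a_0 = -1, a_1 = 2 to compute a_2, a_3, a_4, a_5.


Substitute y = sum_n a_n x^n into y'' + (const) y = 0.
y''(x) = sum_{n>=0} (n+2)(n+1) a_{n+2} x^n.
The ODE becomes sum_n [(n+2)(n+1) a_{n+2} + 8 a_n] x^n = 0.
Setting each coefficient to zero gives the recurrence:
  (n+2)(n+1) a_{n+2} + 8 a_n = 0,
  a_{n+2} = -8 / ((n+1)(n+2)) a_n.

Check with a_0 = -1, a_1 = 2 (apply the recurrence for n = 0, 1, 2, 3): a_0 = -1, a_1 = 2, a_2 = 4, a_3 = -8/3, a_4 = -8/3, a_5 = 16/15.

a_{n+2} = -8/((n+1)(n+2)) * a_n; check: a_0 = -1, a_1 = 2, a_2 = 4, a_3 = -8/3, a_4 = -8/3, a_5 = 16/15


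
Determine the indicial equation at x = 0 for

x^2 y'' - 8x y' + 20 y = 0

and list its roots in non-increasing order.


Divide by x^2 to reach normal form y'' + P_1(x) y' + P_2(x) y = 0 with P_1(x) = -8/x and P_2(x) = 20/x^2.
x = 0 is a singular point because the y'-coefficient -8/x has a pole at x = 0 and the y-coefficient 20/x^2 has a pole at x = 0.
It is a regular singular point because x P_1(x) = p(x) = -8 and x^2 P_2(x) = q(x) = 20 are polynomials, hence analytic at x = 0.
p(0) = -8,  q(0) = 20.
Indicial equation: r(r-1) + p(0) r + q(0) = 0, i.e. r^2 + (p(0) - 1) r + q(0) = 0, i.e. r^2 - 9 r + 20 = 0.
Discriminant: (-9)^2 - 4(20) = 1, so r = (9 ± 1)/2.
Solving: r_1 = 5, r_2 = 4.

indicial: r^2 - 9 r + 20 = 0; roots r_1 = 5, r_2 = 4


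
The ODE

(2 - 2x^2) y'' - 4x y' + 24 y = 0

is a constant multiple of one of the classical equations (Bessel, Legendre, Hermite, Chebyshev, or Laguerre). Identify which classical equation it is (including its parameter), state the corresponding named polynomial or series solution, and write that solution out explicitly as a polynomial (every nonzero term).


All three coefficients share the factor 2; dividing through by 2 gives  (1 - x^2) y'' - 2x y' + 12 y = 0.
This matches the Legendre equation (1 - x^2) y'' - 2x y' + n(n+1) y = 0 (note the -2x y' term) with n(n+1) = 12, so n = 3; the polynomial solution is P_3(x).
With y = sum_k a_k x^k, matching x^k gives (k+2)(k+1) a_{k+2} = [k(k+1) - n(n+1)] a_k = (k - 3)(k + 4) a_k. The right side vanishes at k = 3, so the series with the parity of 3 terminates at degree 3.
Standard normalization (P_n(1) = 1): leading coefficient (2n)!/(2^n (n!)^2) = 720/(8*36) = 5/2, so a_3 = 5/2. Work downward with a_k = (k+1)(k+2) a_{k+2} / ((k - 3)(k + 4)):
  a_1 = (2)(3)(5/2) / ((1 - 3)(1 + 4)) = 15/(-10) = -3/2
Hence P_3(x) = 5 x^3/2 - 3 x/2.

P_3(x); series = 5 x^3/2 - 3 x/2


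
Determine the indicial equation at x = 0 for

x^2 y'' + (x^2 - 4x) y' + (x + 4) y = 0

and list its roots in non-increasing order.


Divide by x^2 to reach normal form y'' + P_1(x) y' + P_2(x) y = 0 with P_1(x) = 1 - 4/x and P_2(x) = 1/x + 4/x^2.
x = 0 is a singular point because the y'-coefficient 1 - 4/x has a pole at x = 0 and the y-coefficient 1/x + 4/x^2 has a pole at x = 0.
It is a regular singular point because x P_1(x) = p(x) = x - 4 and x^2 P_2(x) = q(x) = x + 4 are polynomials, hence analytic at x = 0.
p(0) = -4,  q(0) = 4.
Indicial equation: r(r-1) + p(0) r + q(0) = 0, i.e. r^2 + (p(0) - 1) r + q(0) = 0, i.e. r^2 - 5 r + 4 = 0.
Discriminant: (-5)^2 - 4(4) = 9, so r = (5 ± 3)/2.
Solving: r_1 = 4, r_2 = 1.

indicial: r^2 - 5 r + 4 = 0; roots r_1 = 4, r_2 = 1


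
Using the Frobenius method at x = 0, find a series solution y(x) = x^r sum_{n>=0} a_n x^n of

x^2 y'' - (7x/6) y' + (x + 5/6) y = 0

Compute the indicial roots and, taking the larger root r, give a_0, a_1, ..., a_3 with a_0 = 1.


Write in Frobenius form y'' + (p(x)/x) y' + (q(x)/x^2) y = 0:
  p(x) = -7/6,  q(x) = x + 5/6.
Indicial equation: r(r-1) + (-7/6) r + (5/6) = 0 -> roots r_1 = 5/3, r_2 = 1/2.
Take r = r_1 = 5/3. Let y(x) = x^r sum_{n>=0} a_n x^n with a_0 = 1.
Substitute y = x^r sum a_n x^n and match x^{r+n}. The recurrence is
  D(n) a_n + 1 a_{n-1} = 0,  where D(n) = (r+n)(r+n-1) + (-7/6)(r+n) + (5/6).
  a_n = -1 / D(n) * a_{n-1}.
Since the indicial polynomial factors as (r - r_1)(r - r_2), D(n) = (r_1 + n - r_1)(r_1 + n - r_2) = n(n + 7/6).
Evaluating step by step (a_0 = 1):
  n = 1: D(1) = 1(1 + 7/6) = 13/6; numerator = -1(1) = -1; a_1 = (-1)/(13/6) = -6/13
  n = 2: D(2) = 2(2 + 7/6) = 19/3; numerator = -1(-6/13) = 6/13; a_2 = (6/13)/(19/3) = 18/247
  n = 3: D(3) = 3(3 + 7/6) = 25/2; numerator = -1(18/247) = -18/247; a_3 = (-18/247)/(25/2) = -36/6175

r = 5/3; a_0 = 1; a_1 = -6/13; a_2 = 18/247; a_3 = -36/6175


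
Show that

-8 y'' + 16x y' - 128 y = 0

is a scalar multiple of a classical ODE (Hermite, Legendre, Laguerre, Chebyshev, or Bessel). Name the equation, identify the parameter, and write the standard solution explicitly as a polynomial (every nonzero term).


All three coefficients share the factor -8; dividing through by -8 gives  y'' - 2x y' + 16 y = 0.
This matches the Hermite equation y'' - 2x y' + 2n y = 0 with 2n = 16, so n = 8; the polynomial solution is H_8(x).
With y = sum_k a_k x^k, matching x^k gives (k+2)(k+1) a_{k+2} = 2(k - n) a_k = 2(k - 8) a_k. The right side vanishes at k = 8, so the series with the parity of 8 terminates at degree 8.
Standard normalization: leading coefficient of H_n is 2^n, so a_8 = 2^8 = 256. Work downward with a_k = (k+1)(k+2) a_{k+2} / (2(k - n)):
  a_6 = (7)(8)(256) / (2(6 - 8)) = 14336/(-4) = -3584
  a_4 = (5)(6)(-3584) / (2(4 - 8)) = -107520/(-8) = 13440
  a_2 = (3)(4)(13440) / (2(2 - 8)) = 161280/(-12) = -13440
  a_0 = (1)(2)(-13440) / (2(0 - 8)) = -26880/(-16) = 1680
Hence H_8(x) = 256 x^8 - 3584 x^6 + 13440 x^4 - 13440 x^2 + 1680.

H_8(x); series = 256 x^8 - 3584 x^6 + 13440 x^4 - 13440 x^2 + 1680


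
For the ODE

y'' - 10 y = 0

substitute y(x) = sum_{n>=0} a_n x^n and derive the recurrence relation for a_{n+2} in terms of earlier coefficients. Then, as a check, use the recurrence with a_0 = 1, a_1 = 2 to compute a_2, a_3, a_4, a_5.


Substitute y = sum_n a_n x^n into y'' + (const) y = 0.
y''(x) = sum_{n>=0} (n+2)(n+1) a_{n+2} x^n.
The ODE becomes sum_n [(n+2)(n+1) a_{n+2} - 10 a_n] x^n = 0.
Setting each coefficient to zero gives the recurrence:
  (n+2)(n+1) a_{n+2} - 10 a_n = 0,
  a_{n+2} = 10 / ((n+1)(n+2)) a_n.

Check with a_0 = 1, a_1 = 2 (apply the recurrence for n = 0, 1, 2, 3): a_0 = 1, a_1 = 2, a_2 = 5, a_3 = 10/3, a_4 = 25/6, a_5 = 5/3.

a_{n+2} = 10/((n+1)(n+2)) * a_n; check: a_0 = 1, a_1 = 2, a_2 = 5, a_3 = 10/3, a_4 = 25/6, a_5 = 5/3


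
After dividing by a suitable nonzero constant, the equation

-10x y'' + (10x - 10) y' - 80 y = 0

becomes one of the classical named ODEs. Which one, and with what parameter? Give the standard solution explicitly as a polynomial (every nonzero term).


All three coefficients share the factor -10; dividing through by -10 gives  x y'' + (1 - x) y' + 8 y = 0.
This matches the Laguerre equation x y'' + (1 - x) y' + n y = 0 with n = 8; the polynomial solution is L_8(x).
With y = sum_k a_k x^k, matching x^k gives (k+1)k a_{k+1} + (k+1) a_{k+1} - k a_k + n a_k = 0, i.e. (k+1)^2 a_{k+1} = (k - n) a_k = (k - 8) a_k. The right side vanishes at k = 8, so the series terminates at degree 8.
Standard normalization L_n(0) = 1 gives a_0 = 1. Work upward with a_{k+1} = (k - 8) a_k / (k+1)^2:
  a_1 = (0 - 8)(1) / 1^2 = -8/1 = -8
  a_2 = (1 - 8)(-8) / 2^2 = 56/4 = 14
  a_3 = (2 - 8)(14) / 3^2 = -84/9 = -28/3
  a_4 = (3 - 8)(-28/3) / 4^2 = (140/3)/16 = 35/12
  a_5 = (4 - 8)(35/12) / 5^2 = (-35/3)/25 = -7/15
  a_6 = (5 - 8)(-7/15) / 6^2 = (7/5)/36 = 7/180
  a_7 = (6 - 8)(7/180) / 7^2 = (-7/90)/49 = -1/630
  a_8 = (7 - 8)(-1/630) / 8^2 = (1/630)/64 = 1/40320
Hence L_8(x) = x^8/40320 - x^7/630 + 7 x^6/180 - 7 x^5/15 + 35 x^4/12 - 28 x^3/3 + 14 x^2 - 8 x + 1.

L_8(x); series = x^8/40320 - x^7/630 + 7 x^6/180 - 7 x^5/15 + 35 x^4/12 - 28 x^3/3 + 14 x^2 - 8 x + 1
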